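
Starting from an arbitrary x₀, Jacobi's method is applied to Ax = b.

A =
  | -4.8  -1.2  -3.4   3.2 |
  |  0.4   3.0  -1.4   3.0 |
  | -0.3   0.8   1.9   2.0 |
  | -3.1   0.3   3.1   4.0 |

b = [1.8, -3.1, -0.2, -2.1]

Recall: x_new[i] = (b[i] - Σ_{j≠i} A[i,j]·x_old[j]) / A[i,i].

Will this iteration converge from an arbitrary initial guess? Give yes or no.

no

Let D = diag(-4.8, 3, 1.9, 4); L, U the strict triangles.
T_J = -D⁻¹(L+U): T[0,3] = -(3.2)/(-4.8) = +0.6667; T[0,0] = 0.
  T[0,:] = [+0.0000, -0.2500, -0.7083, +0.6667]
  T[1,:] = [-0.1333, +0.0000, +0.4667, -1.0000]
  T[2,:] = [+0.1579, -0.4211, +0.0000, -1.0526]
  T[3,:] = [+0.7750, -0.0750, -0.7750, +0.0000]
|λ(T)| sorted: 1.1627, 0.6950, 0.6950, 0.1942.
ρ = 1.1627; 1.1627 > 1: divergent.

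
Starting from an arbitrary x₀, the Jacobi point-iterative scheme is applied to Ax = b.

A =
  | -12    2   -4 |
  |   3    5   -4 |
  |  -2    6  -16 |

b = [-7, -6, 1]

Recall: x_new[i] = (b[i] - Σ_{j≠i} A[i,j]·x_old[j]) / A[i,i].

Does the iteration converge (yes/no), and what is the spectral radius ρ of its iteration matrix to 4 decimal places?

yes, ρ = 0.5844

Write A = D+L+U with D = diag(-12, 5, -16).
Jacobi: T = -D⁻¹(L+U), T[0,2] = -(-4)/(-12) = -0.3333; T[0,0] = 0.
  T[0,:] = [+0.0000 +0.1667 -0.3333]
  T[1,:] = [-0.6000 +0.0000 +0.8000]
  T[2,:] = [-0.1250 +0.3750 +0.0000]
|λ(T)| sorted: 0.5844, 0.3159, 0.3159.
ρ = 0.5844; 0.5844 < 1 ⇒ converges.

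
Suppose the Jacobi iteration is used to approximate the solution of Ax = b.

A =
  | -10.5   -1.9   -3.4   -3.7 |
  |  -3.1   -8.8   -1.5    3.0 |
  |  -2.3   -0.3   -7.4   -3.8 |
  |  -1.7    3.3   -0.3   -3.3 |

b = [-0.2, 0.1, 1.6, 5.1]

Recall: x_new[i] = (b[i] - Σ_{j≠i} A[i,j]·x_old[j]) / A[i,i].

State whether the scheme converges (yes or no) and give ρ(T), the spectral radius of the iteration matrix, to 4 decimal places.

yes, ρ = 0.8647

Let D = diag(-10.5, -8.8, -7.4, -3.3); L, U the strict triangles.
Jacobi T = -D⁻¹(L+U): T[1,0] = -(-3.1)/(-8.8) = -0.3523; T[1,1] = 0.
  T[0,:] = [+0.0000  -0.1810  -0.3238  -0.3524]
  T[1,:] = [-0.3523  +0.0000  -0.1705  +0.3409]
  T[2,:] = [-0.3108  -0.0405  +0.0000  -0.5135]
  T[3,:] = [-0.5152  +1.0000  -0.0909  +0.0000]
eigenvalue magnitudes: 0.8647, 0.6284, 0.6284, 0.3257.
ρ(T) = max|λ| = 0.8647; 0.8647 < 1: convergent.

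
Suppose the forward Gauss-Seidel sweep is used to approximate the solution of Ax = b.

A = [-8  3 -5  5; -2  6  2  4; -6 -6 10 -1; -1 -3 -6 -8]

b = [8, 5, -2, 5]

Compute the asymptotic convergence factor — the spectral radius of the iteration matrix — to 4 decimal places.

0.8613

Write A = D+L+U with D = diag(-8, 6, 10, -8).
T_GS = -(D+L)⁻¹U: row 0 first, T[0,3] = -(5)/(-8) = +0.6250; later rows by forward substitution.
  T[0,:] = [+0.0000  +0.3750  -0.6250  +0.6250]
  T[1,:] = [+0.0000  +0.1250  -0.5417  -0.4583]
  T[2,:] = [+0.0000  +0.3000  -0.7000  +0.2000]
  T[3,:] = [+0.0000  -0.3188  +0.8063  -0.0562]
|roots of det(T-λI)|: 0.8613, 0.2377, 0.0076, 0.0000.
spectral radius ρ = 0.8613; 0.8613 < 1, so it converges for any x₀.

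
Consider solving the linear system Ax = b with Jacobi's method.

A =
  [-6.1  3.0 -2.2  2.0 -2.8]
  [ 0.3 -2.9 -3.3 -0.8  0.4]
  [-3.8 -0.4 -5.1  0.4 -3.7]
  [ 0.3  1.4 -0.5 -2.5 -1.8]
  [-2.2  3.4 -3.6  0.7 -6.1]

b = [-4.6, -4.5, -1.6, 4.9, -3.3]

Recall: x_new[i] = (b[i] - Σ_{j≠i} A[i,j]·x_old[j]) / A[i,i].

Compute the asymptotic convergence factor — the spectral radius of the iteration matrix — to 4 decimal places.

1.1225

Let D = diag(-6.1, -2.9, -5.1, -2.5, -6.1); L, U the strict triangles.
Jacobi: T = -D⁻¹(L+U), T[3,0] = -(0.3)/(-2.5) = +0.1200; T[3,3] = 0.
  T[0,:] = [+0.0000 +0.4918 -0.3607 +0.3279 -0.4590]
  T[1,:] = [+0.1034 +0.0000 -1.1379 -0.2759 +0.1379]
  T[2,:] = [-0.7451 -0.0784 +0.0000 +0.0784 -0.7255]
  T[3,:] = [+0.1200 +0.5600 -0.2000 +0.0000 -0.7200]
  T[4,:] = [-0.3607 +0.5574 -0.5902 +0.1148 +0.0000]
|eigenvalues of T|: 1.1225, 0.8514, 0.8514, 0.5248, 0.4433.
spectral radius ρ = 1.1225; 1.1225 > 1 ⇒ diverges.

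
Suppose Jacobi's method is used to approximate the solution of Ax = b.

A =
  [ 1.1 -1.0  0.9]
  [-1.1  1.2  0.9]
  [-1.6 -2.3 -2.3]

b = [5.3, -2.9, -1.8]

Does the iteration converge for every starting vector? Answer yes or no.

Let D = diag(1.1, 1.2, -2.3); L, U the strict triangles.
T_J = -D⁻¹(L+U): T[2,1] = -(-2.3)/(-2.3) = -1.0000; T[2,2] = 0.
  T[0,:] = [+0.0000 +0.9091 -0.8182]
  T[1,:] = [+0.9167 +0.0000 -0.7500]
  T[2,:] = [-0.6957 -1.0000 +0.0000]
moduli |λ_i(T)| = 1.6955, 0.8498, 0.8498.
ρ = 1.6955; 1.6955 > 1 ⇒ diverges.

no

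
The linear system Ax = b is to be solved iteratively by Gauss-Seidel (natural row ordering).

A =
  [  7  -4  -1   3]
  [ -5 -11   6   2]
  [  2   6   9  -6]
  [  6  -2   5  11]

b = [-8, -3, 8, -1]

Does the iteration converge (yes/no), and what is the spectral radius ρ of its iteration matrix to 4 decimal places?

yes, ρ = 0.6703

Write A = D+L+U with D = diag(7, -11, 9, 11).
GS T = -(D+L)⁻¹U: row 0 first, T[0,1] = -(-4)/(7) = +0.5714; later rows by forward substitution.
  T[0,:] = [+0.0000 +0.5714 +0.1429 -0.4286]
  T[1,:] = [+0.0000 -0.2597 +0.4805 +0.3766]
  T[2,:] = [+0.0000 +0.0462 -0.3521 +0.5108]
  T[3,:] = [+0.0000 -0.3799 +0.1695 +0.0701]
|eigenvalues of T|: 0.6703, 0.4112, 0.4112, 0.0000.
ρ = 0.6703; 0.6703 < 1 ⇒ converges.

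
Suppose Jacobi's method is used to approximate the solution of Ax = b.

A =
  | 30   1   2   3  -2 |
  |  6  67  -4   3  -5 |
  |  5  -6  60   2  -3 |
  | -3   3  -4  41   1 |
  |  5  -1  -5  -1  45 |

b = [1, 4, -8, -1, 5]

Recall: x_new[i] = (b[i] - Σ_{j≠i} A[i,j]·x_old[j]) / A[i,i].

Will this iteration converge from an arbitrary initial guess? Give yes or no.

yes

Write A = D+L+U with D = diag(30, 67, 60, 41, 45).
T_J = -D⁻¹(L+U): T[4,3] = -(-1)/(45) = +0.0222; T[4,4] = 0.
  T[0,:] = [+0.0000 -0.0333 -0.0667 -0.1000 +0.0667]
  T[1,:] = [-0.0896 +0.0000 +0.0597 -0.0448 +0.0746]
  T[2,:] = [-0.0833 +0.1000 +0.0000 -0.0333 +0.0500]
  T[3,:] = [+0.0732 -0.0732 +0.0976 +0.0000 -0.0244]
  T[4,:] = [-0.1111 +0.0222 +0.1111 +0.0222 +0.0000]
|eigenvalues of T|: 0.1589, 0.1042, 0.1042, 0.0781, 0.0349.
spectral radius ρ = 0.1589; 0.1589 < 1, so it converges for any x₀.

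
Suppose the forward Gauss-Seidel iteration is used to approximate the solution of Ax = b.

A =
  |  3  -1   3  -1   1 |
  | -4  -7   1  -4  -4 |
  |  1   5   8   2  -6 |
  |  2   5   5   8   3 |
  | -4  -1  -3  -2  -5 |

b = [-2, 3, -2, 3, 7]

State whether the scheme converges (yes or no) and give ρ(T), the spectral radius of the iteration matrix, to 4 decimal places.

Let D = diag(3, -7, 8, 8, -5); L, U the strict triangles.
GS T = -(D+L)⁻¹U: row 0 first, T[0,3] = -(-1)/(3) = +0.3333; later rows by forward substitution.
  T[0,:] = [+0.0000, +0.3333, -1.0000, +0.3333, -0.3333]
  T[1,:] = [+0.0000, -0.1905, +0.7143, -0.7619, -0.3810]
  T[2,:] = [+0.0000, +0.0774, -0.3214, +0.1845, +1.0298]
  T[3,:] = [+0.0000, -0.0126, +0.0045, +0.2775, -0.6972]
  T[4,:] = [+0.0000, -0.2699, +0.8482, -0.3360, +0.0039]
moduli |λ_i(T)| = 1.4089, 0.7934, 0.3931, 0.0081, 0.0000.
spectral radius ρ = 1.4089; 1.4089 > 1 ⇒ diverges.

no, ρ = 1.4089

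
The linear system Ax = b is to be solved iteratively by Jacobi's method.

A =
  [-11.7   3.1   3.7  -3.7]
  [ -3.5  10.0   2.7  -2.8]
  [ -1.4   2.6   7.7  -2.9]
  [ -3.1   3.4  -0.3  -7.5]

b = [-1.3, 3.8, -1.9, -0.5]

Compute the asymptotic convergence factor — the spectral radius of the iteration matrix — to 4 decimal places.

Diagonal D = diag(-11.7, 10, 7.7, -7.5); L, U strict lower/upper.
Jacobi T = -D⁻¹(L+U): T[1,0] = -(-3.5)/(10) = +0.3500; T[1,1] = 0.
  T[0,:] = [+0.0000  +0.2650  +0.3162  -0.3162]
  T[1,:] = [+0.3500  +0.0000  -0.2700  +0.2800]
  T[2,:] = [+0.1818  -0.3377  +0.0000  +0.3766]
  T[3,:] = [-0.4133  +0.4533  -0.0400  +0.0000]
|λ(T)| sorted: 0.8792, 0.3527, 0.3527, 0.2705.
ρ = 0.8792; 0.8792 < 1: convergent.

0.8792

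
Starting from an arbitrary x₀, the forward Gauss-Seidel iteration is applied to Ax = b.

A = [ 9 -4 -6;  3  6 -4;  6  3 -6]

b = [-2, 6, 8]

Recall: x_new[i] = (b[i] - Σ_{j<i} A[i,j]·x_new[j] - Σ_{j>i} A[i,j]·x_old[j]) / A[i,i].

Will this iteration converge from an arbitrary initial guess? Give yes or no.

Let D = diag(9, 6, -6); L, U the strict triangles.
T_GS = -(D+L)⁻¹U: row 0 first, T[0,2] = -(-6)/(9) = +0.6667; later rows by forward substitution.
  T[0,:] = [+0.0000, +0.4444, +0.6667]
  T[1,:] = [+0.0000, -0.2222, +0.3333]
  T[2,:] = [+0.0000, +0.3333, +0.8333]
|λ(T)| sorted: 0.9298, 0.3187, 0.0000.
spectral radius ρ = 0.9298; 0.9298 < 1, so it converges for any x₀.

yes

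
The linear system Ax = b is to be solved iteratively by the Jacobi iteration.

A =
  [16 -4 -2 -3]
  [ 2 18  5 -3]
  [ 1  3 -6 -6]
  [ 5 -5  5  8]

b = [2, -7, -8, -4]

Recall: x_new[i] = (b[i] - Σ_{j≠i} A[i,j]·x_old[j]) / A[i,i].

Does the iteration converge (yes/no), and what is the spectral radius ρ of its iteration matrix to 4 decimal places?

Let D = diag(16, 18, -6, 8); L, U the strict triangles.
T_J = -D⁻¹(L+U): T[0,3] = -(-3)/(16) = +0.1875; T[0,0] = 0.
  T[0,:] = [+0.0000  +0.2500  +0.1250  +0.1875]
  T[1,:] = [-0.1111  +0.0000  -0.2778  +0.1667]
  T[2,:] = [+0.1667  +0.5000  +0.0000  -1.0000]
  T[3,:] = [-0.6250  +0.6250  -0.6250  +0.0000]
|roots of det(T-λI)|: 0.7406, 0.5358, 0.5358, 0.2143.
ρ(T) = max|λ| = 0.7406; 0.7406 < 1, so it converges for any x₀.

yes, ρ = 0.7406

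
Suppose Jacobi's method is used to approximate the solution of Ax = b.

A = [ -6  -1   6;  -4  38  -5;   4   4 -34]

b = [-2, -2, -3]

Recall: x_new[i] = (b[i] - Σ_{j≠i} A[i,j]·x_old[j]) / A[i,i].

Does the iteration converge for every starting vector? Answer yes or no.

yes

Write A = D+L+U with D = diag(-6, 38, -34).
T_J = -D⁻¹(L+U): T[0,1] = -(-1)/(-6) = -0.1667; T[0,0] = 0.
  T[0,:] = [+0.0000, -0.1667, +1.0000]
  T[1,:] = [+0.1053, +0.0000, +0.1316]
  T[2,:] = [+0.1176, +0.1176, +0.0000]
eigenvalue magnitudes: 0.3763, 0.2849, 0.0914.
spectral radius ρ = 0.3763; 0.3763 < 1, so it converges for any x₀.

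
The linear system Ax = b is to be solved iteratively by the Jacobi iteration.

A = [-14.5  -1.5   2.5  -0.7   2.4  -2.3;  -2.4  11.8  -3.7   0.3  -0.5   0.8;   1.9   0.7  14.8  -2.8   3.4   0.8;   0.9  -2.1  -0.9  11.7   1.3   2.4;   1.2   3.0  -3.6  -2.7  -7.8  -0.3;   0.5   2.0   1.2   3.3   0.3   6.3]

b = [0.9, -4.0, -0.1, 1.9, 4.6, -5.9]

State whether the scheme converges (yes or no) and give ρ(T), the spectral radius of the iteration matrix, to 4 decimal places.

Let D = diag(-14.5, 11.8, 14.8, 11.7, -7.8, 6.3); L, U the strict triangles.
T_J = -D⁻¹(L+U): T[5,0] = -(0.5)/(6.3) = -0.0794; T[5,5] = 0.
  T[0,:] = [+0.0000 -0.1034 +0.1724 -0.0483 +0.1655 -0.1586]
  T[1,:] = [+0.2034 +0.0000 +0.3136 -0.0254 +0.0424 -0.0678]
  T[2,:] = [-0.1284 -0.0473 +0.0000 +0.1892 -0.2297 -0.0541]
  T[3,:] = [-0.0769 +0.1795 +0.0769 +0.0000 -0.1111 -0.2051]
  T[4,:] = [+0.1538 +0.3846 -0.4615 -0.3462 +0.0000 -0.0385]
  T[5,:] = [-0.0794 -0.3175 -0.1905 -0.5238 -0.0476 +0.0000]
|λ(T)| sorted: 0.5263, 0.4446, 0.3376, 0.2705, 0.2152, 0.2152.
ρ = 0.5263; 0.5263 < 1, so it converges for any x₀.

yes, ρ = 0.5263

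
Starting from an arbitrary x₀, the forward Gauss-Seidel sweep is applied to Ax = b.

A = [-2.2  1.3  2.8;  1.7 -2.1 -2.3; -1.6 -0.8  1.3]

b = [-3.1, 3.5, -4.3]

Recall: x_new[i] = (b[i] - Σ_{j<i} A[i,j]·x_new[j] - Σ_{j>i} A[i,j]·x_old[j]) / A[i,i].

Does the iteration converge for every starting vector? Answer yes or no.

Let D = diag(-2.2, -2.1, 1.3); L, U the strict triangles.
GS T = -(D+L)⁻¹U: row 0 first, T[0,1] = -(1.3)/(-2.2) = +0.5909; later rows by forward substitution.
  T[0,:] = [+0.0000 +0.5909 +1.2727]
  T[1,:] = [+0.0000 +0.4784 -0.0649]
  T[2,:] = [+0.0000 +1.0216 +1.5265]
|eigenvalues of T|: 1.4588, 0.5460, 0.0000.
ρ(T) = max|λ| = 1.4588; 1.4588 > 1: divergent.

no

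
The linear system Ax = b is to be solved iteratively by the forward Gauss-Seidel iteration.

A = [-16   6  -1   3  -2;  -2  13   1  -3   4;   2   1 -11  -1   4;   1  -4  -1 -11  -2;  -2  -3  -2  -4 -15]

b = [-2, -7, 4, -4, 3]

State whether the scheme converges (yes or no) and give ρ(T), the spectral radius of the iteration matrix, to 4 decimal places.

yes, ρ = 0.2598

Diagonal D = diag(-16, 13, -11, -11, -15); L, U strict lower/upper.
Gauss-Seidel: T = -(D+L)⁻¹U, row 0 first, T[0,2] = -(-1)/(-16) = -0.0625; later rows by forward substitution.
  T[0,:] = [+0.0000, +0.3750, -0.0625, +0.1875, -0.1250]
  T[1,:] = [+0.0000, +0.0577, -0.0865, +0.2596, -0.3269]
  T[2,:] = [+0.0000, +0.0734, -0.0192, -0.0332, +0.3112]
  T[3,:] = [+0.0000, +0.0064, +0.0275, -0.0743, -0.1026]
  T[4,:] = [+0.0000, -0.0730, +0.0209, -0.0527, +0.0679]
|roots of det(T-λI)|: 0.2598, 0.1413, 0.1413, 0.0123, 0.0000.
ρ(T) = max|λ| = 0.2598; 0.2598 < 1, so it converges for any x₀.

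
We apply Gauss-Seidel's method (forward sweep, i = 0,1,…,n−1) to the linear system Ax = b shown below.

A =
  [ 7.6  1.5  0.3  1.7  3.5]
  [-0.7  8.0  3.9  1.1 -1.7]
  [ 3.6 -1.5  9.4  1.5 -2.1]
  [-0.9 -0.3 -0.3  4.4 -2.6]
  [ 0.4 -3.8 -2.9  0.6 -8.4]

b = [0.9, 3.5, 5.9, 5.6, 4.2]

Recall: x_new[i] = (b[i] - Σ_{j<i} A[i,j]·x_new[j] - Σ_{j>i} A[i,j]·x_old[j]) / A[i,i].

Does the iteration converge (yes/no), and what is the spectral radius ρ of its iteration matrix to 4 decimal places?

yes, ρ = 0.5176

Diagonal D = diag(7.6, 8, 9.4, 4.4, -8.4); L, U strict lower/upper.
GS T = -(D+L)⁻¹U: row 0 first, T[0,2] = -(0.3)/(7.6) = -0.0395; later rows by forward substitution.
  T[0,:] = [+0.0000 -0.1974 -0.0395 -0.2237 -0.4605]
  T[1,:] = [+0.0000 -0.0173 -0.4910 -0.1571 +0.1722]
  T[2,:] = [+0.0000 +0.0728 -0.0632 -0.0990 +0.4273]
  T[3,:] = [+0.0000 -0.0366 -0.0459 -0.0632 +0.5376]
  T[4,:] = [+0.0000 -0.0293 +0.2388 +0.0901 -0.2089]
|eigenvalues of T|: 0.5176, 0.1204, 0.1204, 0.0576, 0.0000.
ρ = 0.5176; 0.5176 < 1, so it converges for any x₀.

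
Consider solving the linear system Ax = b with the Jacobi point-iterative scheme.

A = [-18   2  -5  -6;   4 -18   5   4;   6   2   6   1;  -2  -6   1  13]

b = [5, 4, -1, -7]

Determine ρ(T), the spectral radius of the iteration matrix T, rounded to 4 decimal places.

0.6533

Diagonal D = diag(-18, -18, 6, 13); L, U strict lower/upper.
Jacobi T = -D⁻¹(L+U): T[1,3] = -(4)/(-18) = +0.2222; T[1,1] = 0.
  T[0,:] = [+0.0000 +0.1111 -0.2778 -0.3333]
  T[1,:] = [+0.2222 +0.0000 +0.2778 +0.2222]
  T[2,:] = [-1.0000 -0.3333 +0.0000 -0.1667]
  T[3,:] = [+0.1538 +0.4615 -0.0769 +0.0000]
eigenvalue magnitudes: 0.6533, 0.4336, 0.2399, 0.2399.
ρ = 0.6533; 0.6533 < 1: convergent.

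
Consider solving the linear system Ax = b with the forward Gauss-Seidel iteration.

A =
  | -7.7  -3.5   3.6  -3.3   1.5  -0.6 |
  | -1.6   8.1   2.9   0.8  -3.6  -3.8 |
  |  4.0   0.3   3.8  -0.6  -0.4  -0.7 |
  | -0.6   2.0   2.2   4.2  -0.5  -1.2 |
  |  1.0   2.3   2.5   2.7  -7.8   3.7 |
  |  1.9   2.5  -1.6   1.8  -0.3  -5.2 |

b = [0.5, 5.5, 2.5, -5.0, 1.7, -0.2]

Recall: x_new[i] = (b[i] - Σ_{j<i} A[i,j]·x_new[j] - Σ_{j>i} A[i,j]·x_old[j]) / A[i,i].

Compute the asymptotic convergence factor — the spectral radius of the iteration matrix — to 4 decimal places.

Split A = D + L + U, D = diag(-7.7, 8.1, 3.8, 4.2, -7.8, -5.2).
T_GS = -(D+L)⁻¹U: row 0 first, T[0,4] = -(1.5)/(-7.7) = +0.1948; later rows by forward substitution.
  T[0,:] = [+0.0000, -0.4545, +0.4675, -0.4286, +0.1948, -0.0779]
  T[1,:] = [+0.0000, -0.0898, -0.2657, -0.1834, +0.4829, +0.4537]
  T[2,:] = [+0.0000, +0.4856, -0.4712, +0.6235, -0.1379, +0.2304]
  T[3,:] = [+0.0000, -0.2765, +0.4401, -0.3005, -0.0108, -0.0622]
  T[4,:] = [+0.0000, -0.0248, -0.0171, -0.0132, +0.1194, +0.6505]
  T[5,:] = [+0.0000, -0.4529, +0.3414, -0.5399, +0.3351, +0.0597]
|eigenvalues of T|: 0.9360, 0.2347, 0.1625, 0.1219, 0.1219, 0.0000.
ρ(T) = max|λ| = 0.9360; 0.9360 < 1: convergent.

0.9360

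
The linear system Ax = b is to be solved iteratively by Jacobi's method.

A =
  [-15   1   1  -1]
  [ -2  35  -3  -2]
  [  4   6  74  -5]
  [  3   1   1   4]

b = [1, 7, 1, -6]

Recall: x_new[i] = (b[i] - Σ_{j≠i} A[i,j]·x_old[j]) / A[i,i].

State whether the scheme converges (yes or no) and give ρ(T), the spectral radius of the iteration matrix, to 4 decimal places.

Write A = D+L+U with D = diag(-15, 35, 74, 4).
Jacobi T = -D⁻¹(L+U): T[2,0] = -(4)/(74) = -0.0541; T[2,2] = 0.
  T[0,:] = [+0.0000, +0.0667, +0.0667, -0.0667]
  T[1,:] = [+0.0571, +0.0000, +0.0857, +0.0571]
  T[2,:] = [-0.0541, -0.0811, +0.0000, +0.0676]
  T[3,:] = [-0.7500, -0.2500, -0.2500, +0.0000]
|roots of det(T-λI)|: 0.2179, 0.1775, 0.1775, 0.0197.
spectral radius ρ = 0.2179; 0.2179 < 1: convergent.

yes, ρ = 0.2179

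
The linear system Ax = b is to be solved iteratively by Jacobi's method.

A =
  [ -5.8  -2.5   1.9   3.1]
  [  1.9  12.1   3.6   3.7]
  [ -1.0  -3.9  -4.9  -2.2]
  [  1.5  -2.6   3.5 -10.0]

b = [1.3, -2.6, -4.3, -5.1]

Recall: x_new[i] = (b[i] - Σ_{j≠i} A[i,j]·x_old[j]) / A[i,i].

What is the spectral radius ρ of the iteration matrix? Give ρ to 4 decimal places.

Let D = diag(-5.8, 12.1, -4.9, -10); L, U the strict triangles.
Jacobi: T = -D⁻¹(L+U), T[2,0] = -(-1)/(-4.9) = -0.2041; T[2,2] = 0.
  T[0,:] = [+0.0000, -0.4310, +0.3276, +0.5345]
  T[1,:] = [-0.1570, +0.0000, -0.2975, -0.3058]
  T[2,:] = [-0.2041, -0.7959, +0.0000, -0.4490]
  T[3,:] = [+0.1500, -0.2600, +0.3500, +0.0000]
|λ(T)| sorted: 0.5672, 0.2895, 0.2895, 0.0040.
ρ(T) = max|λ| = 0.5672; 0.5672 < 1, so it converges for any x₀.

0.5672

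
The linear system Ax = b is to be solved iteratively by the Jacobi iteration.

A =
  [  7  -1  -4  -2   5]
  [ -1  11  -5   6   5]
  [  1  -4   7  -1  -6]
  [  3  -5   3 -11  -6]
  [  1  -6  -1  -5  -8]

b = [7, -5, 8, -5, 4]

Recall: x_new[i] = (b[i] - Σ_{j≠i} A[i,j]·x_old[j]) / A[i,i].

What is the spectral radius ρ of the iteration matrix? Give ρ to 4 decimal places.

1.2465

Split A = D + L + U, D = diag(7, 11, 7, -11, -8).
Jacobi T = -D⁻¹(L+U): T[3,2] = -(3)/(-11) = +0.2727; T[3,3] = 0.
  T[0,:] = [+0.0000  +0.1429  +0.5714  +0.2857  -0.7143]
  T[1,:] = [+0.0909  +0.0000  +0.4545  -0.5455  -0.4545]
  T[2,:] = [-0.1429  +0.5714  +0.0000  +0.1429  +0.8571]
  T[3,:] = [+0.2727  -0.4545  +0.2727  +0.0000  -0.5455]
  T[4,:] = [+0.1250  -0.7500  -0.1250  -0.6250  +0.0000]
moduli |λ_i(T)| = 1.2465, 0.6908, 0.6908, 0.3027, 0.2159.
ρ = 1.2465; 1.2465 > 1: divergent.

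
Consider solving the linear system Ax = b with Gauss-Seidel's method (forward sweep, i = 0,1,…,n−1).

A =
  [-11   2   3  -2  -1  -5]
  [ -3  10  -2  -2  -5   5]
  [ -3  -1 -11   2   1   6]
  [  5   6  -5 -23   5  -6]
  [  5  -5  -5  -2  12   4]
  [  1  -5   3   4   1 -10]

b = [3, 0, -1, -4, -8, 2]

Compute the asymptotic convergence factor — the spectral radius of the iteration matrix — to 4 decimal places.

Split A = D + L + U, D = diag(-11, 10, -11, -23, 12, -10).
T_GS = -(D+L)⁻¹U: row 0 first, T[0,1] = -(2)/(-11) = +0.1818; later rows by forward substitution.
  T[0,:] = [+0.0000  +0.1818  +0.2727  -0.1818  -0.0909  -0.4545]
  T[1,:] = [+0.0000  +0.0545  +0.2818  +0.1455  +0.4727  -0.6364]
  T[2,:] = [+0.0000  -0.0545  -0.1000  +0.2182  +0.0727  +0.7273]
  T[3,:] = [+0.0000  +0.0656  +0.1545  -0.0490  +0.3051  -0.6838]
  T[4,:] = [+0.0000  -0.0648  -0.0121  +0.2191  +0.3160  -0.2200]
  T[5,:] = [+0.0000  -0.0057  -0.0830  -0.0231  -0.0700  +0.1954]
|λ(T)| sorted: 0.5182, 0.1642, 0.1642, 0.1138, 0.0301, 0.0000.
ρ(T) = max|λ| = 0.5182; 0.5182 < 1: convergent.

0.5182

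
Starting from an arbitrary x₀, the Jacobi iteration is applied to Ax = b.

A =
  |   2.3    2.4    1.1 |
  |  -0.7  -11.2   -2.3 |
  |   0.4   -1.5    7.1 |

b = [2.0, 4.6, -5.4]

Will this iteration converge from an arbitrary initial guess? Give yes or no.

Diagonal D = diag(2.3, -11.2, 7.1); L, U strict lower/upper.
T_J = -D⁻¹(L+U): T[1,0] = -(-0.7)/(-11.2) = -0.0625; T[1,1] = 0.
  T[0,:] = [+0.0000 -1.0435 -0.4783]
  T[1,:] = [-0.0625 +0.0000 -0.2054]
  T[2,:] = [-0.0563 +0.2113 +0.0000]
eigenvalue magnitudes: 0.2655, 0.1473, 0.1473.
spectral radius ρ = 0.2655; 0.2655 < 1 ⇒ converges.

yes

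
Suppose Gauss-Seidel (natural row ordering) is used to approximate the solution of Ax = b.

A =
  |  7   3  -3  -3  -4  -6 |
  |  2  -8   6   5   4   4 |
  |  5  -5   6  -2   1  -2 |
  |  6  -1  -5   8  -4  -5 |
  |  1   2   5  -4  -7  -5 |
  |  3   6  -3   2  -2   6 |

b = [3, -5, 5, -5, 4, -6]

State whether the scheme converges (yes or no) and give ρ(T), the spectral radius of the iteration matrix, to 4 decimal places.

no, ρ = 1.5003

Let D = diag(7, -8, 6, 8, -7, 6); L, U the strict triangles.
GS T = -(D+L)⁻¹U: row 0 first, T[0,5] = -(-6)/(7) = +0.8571; later rows by forward substitution.
  T[0,:] = [+0.0000  -0.4286  +0.4286  +0.4286  +0.5714  +0.8571]
  T[1,:] = [+0.0000  -0.1071  +0.8571  +0.7321  +0.6429  +0.7143]
  T[2,:] = [+0.0000  +0.2679  +0.3571  +0.5863  -0.1071  +0.2143]
  T[3,:] = [+0.0000  +0.4754  +0.0089  +0.1365  +0.0848  +0.2054]
  T[4,:] = [+0.0000  -0.1722  +0.5561  +0.6112  +0.1403  -0.3520]
  T[5,:] = [+0.0000  +0.2395  -0.7105  -0.4951  -0.9636  -1.2215]
|roots of det(T-λI)|: 1.5003, 0.9428, 0.2789, 0.2789, 0.1738, 0.0000.
ρ(T) = max|λ| = 1.5003; 1.5003 > 1: divergent.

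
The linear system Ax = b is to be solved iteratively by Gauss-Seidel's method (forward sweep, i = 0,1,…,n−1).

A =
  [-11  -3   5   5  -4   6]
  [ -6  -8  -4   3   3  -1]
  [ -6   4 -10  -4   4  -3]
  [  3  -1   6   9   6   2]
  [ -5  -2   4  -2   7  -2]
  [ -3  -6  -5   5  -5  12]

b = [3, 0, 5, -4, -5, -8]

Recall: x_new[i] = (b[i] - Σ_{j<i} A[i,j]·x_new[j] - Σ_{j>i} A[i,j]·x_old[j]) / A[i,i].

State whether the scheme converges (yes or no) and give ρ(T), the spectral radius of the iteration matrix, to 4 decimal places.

Split A = D + L + U, D = diag(-11, -8, -10, 9, 7, 12).
T_GS = -(D+L)⁻¹U: row 0 first, T[0,5] = -(6)/(-11) = +0.5455; later rows by forward substitution.
  T[0,:] = [+0.0000 -0.2727 +0.4545 +0.4545 -0.3636 +0.5455]
  T[1,:] = [+0.0000 +0.2045 -0.8409 +0.0341 +0.6477 -0.5341]
  T[2,:] = [+0.0000 +0.2455 -0.6091 -0.6591 +0.8773 -0.8409]
  T[3,:] = [+0.0000 -0.0500 +0.1611 +0.2917 -1.0583 +0.0972]
  T[4,:] = [+0.0000 -0.2909 +0.4785 +0.7944 -0.8784 +1.0310]
  T[5,:] = [+0.0000 +0.0360 -0.4284 +0.0655 +0.6735 -0.0920]
eigenvalue magnitudes: 1.3456, 0.4401, 0.4401, 0.1016, 0.0981, 0.0000.
ρ(T) = max|λ| = 1.3456; 1.3456 > 1, so it fails to converge.

no, ρ = 1.3456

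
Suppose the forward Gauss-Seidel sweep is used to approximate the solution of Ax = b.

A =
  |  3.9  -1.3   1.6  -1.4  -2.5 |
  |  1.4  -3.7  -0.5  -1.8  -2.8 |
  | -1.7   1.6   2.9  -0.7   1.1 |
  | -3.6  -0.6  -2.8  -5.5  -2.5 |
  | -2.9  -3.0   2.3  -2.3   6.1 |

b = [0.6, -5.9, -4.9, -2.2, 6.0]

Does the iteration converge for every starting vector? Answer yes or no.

Write A = D+L+U with D = diag(3.9, -3.7, 2.9, -5.5, 6.1).
GS T = -(D+L)⁻¹U: row 0 first, T[0,3] = -(-1.4)/(3.9) = +0.3590; later rows by forward substitution.
  T[0,:] = [+0.0000  +0.3333  -0.4103  +0.3590  +0.6410]
  T[1,:] = [+0.0000  +0.1261  -0.2904  -0.3507  -0.5142]
  T[2,:] = [+0.0000  +0.1258  -0.0803  +0.6453  +0.2802]
  T[3,:] = [+0.0000  -0.2960  +0.3411  -0.5252  -0.9607]
  T[4,:] = [+0.0000  +0.0615  -0.1790  -0.4431  -0.4160]
moduli |λ_i(T)| = 1.2069, 0.4996, 0.1644, 0.0237, 0.0000.
ρ(T) = max|λ| = 1.2069; 1.2069 > 1, so it fails to converge.

no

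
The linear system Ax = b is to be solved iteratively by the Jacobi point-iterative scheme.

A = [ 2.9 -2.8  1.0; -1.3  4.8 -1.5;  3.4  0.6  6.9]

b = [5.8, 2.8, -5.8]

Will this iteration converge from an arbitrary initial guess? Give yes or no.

yes

Write A = D+L+U with D = diag(2.9, 4.8, 6.9).
Jacobi: T = -D⁻¹(L+U), T[1,0] = -(-1.3)/(4.8) = +0.2708; T[1,1] = 0.
  T[0,:] = [+0.0000  +0.9655  -0.3448]
  T[1,:] = [+0.2708  +0.0000  +0.3125]
  T[2,:] = [-0.4928  -0.0870  +0.0000]
moduli |λ_i(T)| = 0.7665, 0.4282, 0.4282.
ρ = 0.7665; 0.7665 < 1, so it converges for any x₀.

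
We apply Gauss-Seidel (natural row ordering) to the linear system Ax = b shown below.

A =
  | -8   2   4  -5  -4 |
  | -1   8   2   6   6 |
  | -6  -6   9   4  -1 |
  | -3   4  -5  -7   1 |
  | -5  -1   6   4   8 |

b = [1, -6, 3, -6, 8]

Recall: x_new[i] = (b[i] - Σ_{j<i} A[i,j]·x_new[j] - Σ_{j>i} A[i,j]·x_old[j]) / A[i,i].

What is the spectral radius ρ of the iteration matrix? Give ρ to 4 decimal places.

Split A = D + L + U, D = diag(-8, 8, 9, -7, 8).
GS T = -(D+L)⁻¹U: row 0 first, T[0,4] = -(-4)/(-8) = -0.5000; later rows by forward substitution.
  T[0,:] = [+0.0000, +0.2500, +0.5000, -0.6250, -0.5000]
  T[1,:] = [+0.0000, +0.0312, -0.1875, -0.8281, -0.8125]
  T[2,:] = [+0.0000, +0.1875, +0.2083, -1.4132, -0.7639]
  T[3,:] = [+0.0000, -0.2232, -0.4702, +0.8041, +0.4385]
  T[4,:] = [+0.0000, +0.1311, +0.3679, +0.1637, -0.0604]
|λ(T)| sorted: 1.3286, 0.2995, 0.2995, 0.0208, 0.0000.
spectral radius ρ = 1.3286; 1.3286 > 1: divergent.

1.3286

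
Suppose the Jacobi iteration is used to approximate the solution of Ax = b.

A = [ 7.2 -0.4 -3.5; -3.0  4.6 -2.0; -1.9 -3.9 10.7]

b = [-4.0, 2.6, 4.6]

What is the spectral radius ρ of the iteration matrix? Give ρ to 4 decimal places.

0.6768

Write A = D+L+U with D = diag(7.2, 4.6, 10.7).
T_J = -D⁻¹(L+U): T[1,0] = -(-3)/(4.6) = +0.6522; T[1,1] = 0.
  T[0,:] = [+0.0000, +0.0556, +0.4861]
  T[1,:] = [+0.6522, +0.0000, +0.4348]
  T[2,:] = [+0.1776, +0.3645, +0.0000]
|roots of det(T-λI)|: 0.6768, 0.4208, 0.4208.
spectral radius ρ = 0.6768; 0.6768 < 1: convergent.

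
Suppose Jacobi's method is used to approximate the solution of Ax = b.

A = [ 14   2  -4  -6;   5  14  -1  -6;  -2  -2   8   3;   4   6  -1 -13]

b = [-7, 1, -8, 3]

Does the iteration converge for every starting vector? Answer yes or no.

A = D + L + U where D = diag(14, 14, 8, -13).
Jacobi: T = -D⁻¹(L+U), T[0,2] = -(-4)/(14) = +0.2857; T[0,0] = 0.
  T[0,:] = [+0.0000, -0.1429, +0.2857, +0.4286]
  T[1,:] = [-0.3571, +0.0000, +0.0714, +0.4286]
  T[2,:] = [+0.2500, +0.2500, +0.0000, -0.3750]
  T[3,:] = [+0.3077, +0.4615, -0.0769, +0.0000]
eigenvalue magnitudes: 0.8561, 0.4103, 0.2261, 0.2261.
spectral radius ρ = 0.8561; 0.8561 < 1 ⇒ converges.

yes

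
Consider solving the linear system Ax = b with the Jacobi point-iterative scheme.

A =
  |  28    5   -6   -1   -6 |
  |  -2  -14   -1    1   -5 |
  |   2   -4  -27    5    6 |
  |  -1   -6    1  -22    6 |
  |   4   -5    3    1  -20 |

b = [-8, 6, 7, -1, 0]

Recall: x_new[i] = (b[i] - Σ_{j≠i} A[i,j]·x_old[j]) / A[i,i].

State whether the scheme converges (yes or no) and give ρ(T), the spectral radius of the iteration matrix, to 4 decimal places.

Split A = D + L + U, D = diag(28, -14, -27, -22, -20).
Jacobi T = -D⁻¹(L+U): T[2,0] = -(2)/(-27) = +0.0741; T[2,2] = 0.
  T[0,:] = [+0.0000  -0.1786  +0.2143  +0.0357  +0.2143]
  T[1,:] = [-0.1429  +0.0000  -0.0714  +0.0714  -0.3571]
  T[2,:] = [+0.0741  -0.1481  +0.0000  +0.1852  +0.2222]
  T[3,:] = [-0.0455  -0.2727  +0.0455  +0.0000  +0.2727]
  T[4,:] = [+0.2000  -0.2500  +0.1500  +0.0500  +0.0000]
|roots of det(T-λI)|: 0.5997, 0.2920, 0.2198, 0.1791, 0.1791.
ρ = 0.5997; 0.5997 < 1: convergent.

yes, ρ = 0.5997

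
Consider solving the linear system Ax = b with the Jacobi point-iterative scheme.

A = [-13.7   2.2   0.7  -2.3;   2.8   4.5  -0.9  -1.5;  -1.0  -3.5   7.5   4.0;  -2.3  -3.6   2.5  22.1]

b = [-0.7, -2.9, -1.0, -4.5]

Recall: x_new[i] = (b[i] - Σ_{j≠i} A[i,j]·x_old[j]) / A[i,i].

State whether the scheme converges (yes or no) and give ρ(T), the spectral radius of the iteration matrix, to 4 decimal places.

yes, ρ = 0.4082

Let D = diag(-13.7, 4.5, 7.5, 22.1); L, U the strict triangles.
Jacobi: T = -D⁻¹(L+U), T[0,2] = -(0.7)/(-13.7) = +0.0511; T[0,0] = 0.
  T[0,:] = [+0.0000  +0.1606  +0.0511  -0.1679]
  T[1,:] = [-0.6222  +0.0000  +0.2000  +0.3333]
  T[2,:] = [+0.1333  +0.4667  +0.0000  -0.5333]
  T[3,:] = [+0.1041  +0.1629  -0.1131  +0.0000]
eigenvalue magnitudes: 0.4082, 0.1770, 0.1682, 0.1682.
ρ(T) = max|λ| = 0.4082; 0.4082 < 1, so it converges for any x₀.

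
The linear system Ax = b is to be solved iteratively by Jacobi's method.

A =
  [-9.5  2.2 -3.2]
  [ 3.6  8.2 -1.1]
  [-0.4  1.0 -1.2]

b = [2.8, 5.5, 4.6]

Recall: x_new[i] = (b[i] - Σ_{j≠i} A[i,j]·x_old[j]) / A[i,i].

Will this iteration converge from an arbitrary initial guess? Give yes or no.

Write A = D+L+U with D = diag(-9.5, 8.2, -1.2).
Jacobi: T = -D⁻¹(L+U), T[2,0] = -(-0.4)/(-1.2) = -0.3333; T[2,2] = 0.
  T[0,:] = [+0.0000, +0.2316, -0.3368]
  T[1,:] = [-0.4390, +0.0000, +0.1341]
  T[2,:] = [-0.3333, +0.8333, +0.0000]
moduli |λ_i(T)| = 0.5670, 0.4462, 0.4462.
ρ(T) = max|λ| = 0.5670; 0.5670 < 1 ⇒ converges.

yes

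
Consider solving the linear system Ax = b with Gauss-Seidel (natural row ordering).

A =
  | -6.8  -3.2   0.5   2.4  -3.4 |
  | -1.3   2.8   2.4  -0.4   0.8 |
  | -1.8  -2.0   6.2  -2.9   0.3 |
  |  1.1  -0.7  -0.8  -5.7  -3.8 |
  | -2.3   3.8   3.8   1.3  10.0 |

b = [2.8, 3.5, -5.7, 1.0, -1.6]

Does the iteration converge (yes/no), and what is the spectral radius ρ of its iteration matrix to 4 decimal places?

yes, ρ = 0.7718

Split A = D + L + U, D = diag(-6.8, 2.8, 6.2, -5.7, 10).
GS T = -(D+L)⁻¹U: row 0 first, T[0,4] = -(-3.4)/(-6.8) = -0.5000; later rows by forward substitution.
  T[0,:] = [+0.0000, -0.4706, +0.0735, +0.3529, -0.5000]
  T[1,:] = [+0.0000, -0.2185, -0.8230, +0.3067, -0.5179]
  T[2,:] = [+0.0000, -0.2071, -0.2441, +0.6692, -0.3606]
  T[3,:] = [+0.0000, -0.0349, +0.1495, -0.0635, -0.6490]
  T[4,:] = [+0.0000, +0.0580, +0.4030, -0.2814, +0.3032]
moduli |λ_i(T)| = 0.7718, 0.4580, 0.4580, 0.1787, 0.0000.
ρ = 0.7718; 0.7718 < 1, so it converges for any x₀.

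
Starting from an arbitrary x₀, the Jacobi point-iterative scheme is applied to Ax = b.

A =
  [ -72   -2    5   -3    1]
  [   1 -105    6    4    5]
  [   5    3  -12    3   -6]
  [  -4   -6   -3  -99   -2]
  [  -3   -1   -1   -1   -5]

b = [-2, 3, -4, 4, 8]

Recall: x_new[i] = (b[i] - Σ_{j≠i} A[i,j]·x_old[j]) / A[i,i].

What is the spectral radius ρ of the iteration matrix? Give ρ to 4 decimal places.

Let D = diag(-72, -105, -12, -99, -5); L, U the strict triangles.
Jacobi T = -D⁻¹(L+U): T[2,1] = -(3)/(-12) = +0.2500; T[2,2] = 0.
  T[0,:] = [+0.0000 -0.0278 +0.0694 -0.0417 +0.0139]
  T[1,:] = [+0.0095 +0.0000 +0.0571 +0.0381 +0.0476]
  T[2,:] = [+0.4167 +0.2500 +0.0000 +0.2500 -0.5000]
  T[3,:] = [-0.0404 -0.0606 -0.0303 +0.0000 -0.0202]
  T[4,:] = [-0.6000 -0.2000 -0.2000 -0.2000 +0.0000]
eigenvalue magnitudes: 0.4104, 0.2467, 0.2467, 0.0557, 0.0557.
ρ(T) = max|λ| = 0.4104; 0.4104 < 1, so it converges for any x₀.

0.4104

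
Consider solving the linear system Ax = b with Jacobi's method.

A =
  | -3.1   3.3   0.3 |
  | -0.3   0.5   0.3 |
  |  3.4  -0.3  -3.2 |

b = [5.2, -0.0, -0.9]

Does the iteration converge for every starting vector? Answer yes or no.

no

Split A = D + L + U, D = diag(-3.1, 0.5, -3.2).
T_J = -D⁻¹(L+U): T[2,0] = -(3.4)/(-3.2) = +1.0625; T[2,2] = 0.
  T[0,:] = [+0.0000  +1.0645  +0.0968]
  T[1,:] = [+0.6000  +0.0000  -0.6000]
  T[2,:] = [+1.0625  -0.0938  +0.0000]
|roots of det(T-λI)|: 1.1748, 0.7631, 0.7631.
ρ(T) = max|λ| = 1.1748; 1.1748 > 1, so it fails to converge.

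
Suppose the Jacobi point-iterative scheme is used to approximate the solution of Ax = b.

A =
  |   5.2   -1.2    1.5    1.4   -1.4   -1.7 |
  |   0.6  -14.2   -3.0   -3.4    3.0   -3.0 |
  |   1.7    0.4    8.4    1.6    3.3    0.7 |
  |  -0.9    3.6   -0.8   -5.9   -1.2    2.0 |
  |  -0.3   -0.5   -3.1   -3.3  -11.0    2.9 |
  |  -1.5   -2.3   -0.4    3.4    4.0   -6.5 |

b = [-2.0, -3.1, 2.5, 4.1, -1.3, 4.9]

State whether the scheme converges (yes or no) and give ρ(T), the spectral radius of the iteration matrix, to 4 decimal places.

Write A = D+L+U with D = diag(5.2, -14.2, 8.4, -5.9, -11, -6.5).
T_J = -D⁻¹(L+U): T[5,1] = -(-2.3)/(-6.5) = -0.3538; T[5,5] = 0.
  T[0,:] = [+0.0000  +0.2308  -0.2885  -0.2692  +0.2692  +0.3269]
  T[1,:] = [+0.0423  +0.0000  -0.2113  -0.2394  +0.2113  -0.2113]
  T[2,:] = [-0.2024  -0.0476  +0.0000  -0.1905  -0.3929  -0.0833]
  T[3,:] = [-0.1525  +0.6102  -0.1356  +0.0000  -0.2034  +0.3390]
  T[4,:] = [-0.0273  -0.0455  -0.2818  -0.3000  +0.0000  +0.2636]
  T[5,:] = [-0.2308  -0.3538  -0.0615  +0.5231  +0.6154  +0.0000]
eigenvalue magnitudes: 0.8420, 0.5139, 0.4112, 0.4112, 0.2418, 0.2418.
spectral radius ρ = 0.8420; 0.8420 < 1: convergent.

yes, ρ = 0.8420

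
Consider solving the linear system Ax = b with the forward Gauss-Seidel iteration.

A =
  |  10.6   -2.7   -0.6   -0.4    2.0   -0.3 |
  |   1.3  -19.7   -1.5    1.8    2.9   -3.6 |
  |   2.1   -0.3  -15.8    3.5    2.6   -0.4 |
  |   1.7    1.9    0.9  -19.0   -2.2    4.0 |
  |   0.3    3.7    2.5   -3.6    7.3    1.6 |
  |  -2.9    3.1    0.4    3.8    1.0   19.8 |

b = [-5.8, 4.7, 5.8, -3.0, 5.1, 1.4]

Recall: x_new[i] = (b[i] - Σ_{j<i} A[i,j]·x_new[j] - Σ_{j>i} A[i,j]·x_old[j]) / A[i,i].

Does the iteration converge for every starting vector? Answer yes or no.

yes

Diagonal D = diag(10.6, -19.7, -15.8, -19, 7.3, 19.8); L, U strict lower/upper.
GS T = -(D+L)⁻¹U: row 0 first, T[0,2] = -(-0.6)/(10.6) = +0.0566; later rows by forward substitution.
  T[0,:] = [+0.0000  +0.2547  +0.0566  +0.0377  -0.1887  +0.0283]
  T[1,:] = [+0.0000  +0.0168  -0.0724  +0.0939  +0.1348  -0.1809]
  T[2,:] = [+0.0000  +0.0335  +0.0089  +0.2248  +0.1369  -0.0181]
  T[3,:] = [+0.0000  +0.0261  -0.0018  +0.0234  -0.1127  +0.1941]
  T[4,:] = [+0.0000  -0.0176  +0.0305  -0.1146  -0.1630  -0.0267]
  T[5,:] = [+0.0000  +0.0299  +0.0182  -0.0124  -0.0216  -0.0031]
|λ(T)| sorted: 0.2173, 0.0987, 0.0987, 0.0868, 0.0868, 0.0000.
ρ = 0.2173; 0.2173 < 1 ⇒ converges.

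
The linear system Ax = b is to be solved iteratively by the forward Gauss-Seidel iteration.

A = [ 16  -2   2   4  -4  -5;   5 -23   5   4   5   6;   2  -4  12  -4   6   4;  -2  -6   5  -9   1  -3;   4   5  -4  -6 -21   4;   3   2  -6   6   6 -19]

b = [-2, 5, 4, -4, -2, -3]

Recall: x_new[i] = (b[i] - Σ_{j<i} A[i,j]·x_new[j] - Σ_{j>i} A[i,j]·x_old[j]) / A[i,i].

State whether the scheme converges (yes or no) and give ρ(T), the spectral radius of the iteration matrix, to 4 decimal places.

yes, ρ = 0.8249

Split A = D + L + U, D = diag(16, -23, 12, -9, -21, -19).
Gauss-Seidel: T = -(D+L)⁻¹U, row 0 first, T[0,4] = -(-4)/(16) = +0.2500; later rows by forward substitution.
  T[0,:] = [+0.0000 +0.1250 -0.1250 -0.2500 +0.2500 +0.3125]
  T[1,:] = [+0.0000 +0.0272 +0.1902 +0.1196 +0.2717 +0.3288]
  T[2,:] = [+0.0000 -0.0118 +0.0842 +0.4149 -0.4511 -0.2758]
  T[3,:] = [+0.0000 -0.0524 -0.0522 +0.2063 -0.3762 -0.7752]
  T[4,:] = [+0.0000 +0.0475 +0.0204 -0.1571 +0.3057 +0.6023]
  T[5,:] = [+0.0000 +0.0248 -0.0364 -0.1424 +0.1883 +0.1165]
|eigenvalues of T|: 0.8249, 0.1226, 0.1226, 0.1032, 0.0237, 0.0000.
ρ = 0.8249; 0.8249 < 1 ⇒ converges.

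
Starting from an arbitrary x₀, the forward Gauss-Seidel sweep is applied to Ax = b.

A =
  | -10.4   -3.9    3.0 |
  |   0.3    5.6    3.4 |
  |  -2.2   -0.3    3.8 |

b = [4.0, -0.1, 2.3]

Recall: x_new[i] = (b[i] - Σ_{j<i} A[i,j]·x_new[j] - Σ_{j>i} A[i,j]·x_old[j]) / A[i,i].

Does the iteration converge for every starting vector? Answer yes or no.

Split A = D + L + U, D = diag(-10.4, 5.6, 3.8).
GS T = -(D+L)⁻¹U: row 0 first, T[0,1] = -(-3.9)/(-10.4) = -0.3750; later rows by forward substitution.
  T[0,:] = [+0.0000 -0.3750 +0.2885]
  T[1,:] = [+0.0000 +0.0201 -0.6226]
  T[2,:] = [+0.0000 -0.2155 +0.1179]
|roots of det(T-λI)|: 0.4385, 0.3006, 0.0000.
ρ(T) = max|λ| = 0.4385; 0.4385 < 1 ⇒ converges.

yes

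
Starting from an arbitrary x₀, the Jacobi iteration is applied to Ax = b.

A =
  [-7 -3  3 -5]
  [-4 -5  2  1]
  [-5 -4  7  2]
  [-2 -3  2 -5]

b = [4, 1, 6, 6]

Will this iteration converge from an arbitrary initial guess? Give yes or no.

no

Split A = D + L + U, D = diag(-7, -5, 7, -5).
Jacobi: T = -D⁻¹(L+U), T[1,2] = -(2)/(-5) = +0.4000; T[1,1] = 0.
  T[0,:] = [+0.0000 -0.4286 +0.4286 -0.7143]
  T[1,:] = [-0.8000 +0.0000 +0.4000 +0.2000]
  T[2,:] = [+0.7143 +0.5714 +0.0000 -0.2857]
  T[3,:] = [-0.4000 -0.6000 +0.4000 +0.0000]
eigenvalue magnitudes: 1.2471, 0.5429, 0.5429, 0.3843.
spectral radius ρ = 1.2471; 1.2471 > 1: divergent.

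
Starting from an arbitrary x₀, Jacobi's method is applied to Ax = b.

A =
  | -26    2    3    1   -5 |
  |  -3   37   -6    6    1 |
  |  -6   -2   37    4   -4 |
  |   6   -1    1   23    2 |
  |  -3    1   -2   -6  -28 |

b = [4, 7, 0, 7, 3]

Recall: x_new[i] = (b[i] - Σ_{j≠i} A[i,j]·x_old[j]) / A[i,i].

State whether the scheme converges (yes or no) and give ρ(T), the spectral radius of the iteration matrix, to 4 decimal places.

yes, ρ = 0.2520

Let D = diag(-26, 37, 37, 23, -28); L, U the strict triangles.
Jacobi: T = -D⁻¹(L+U), T[4,3] = -(-6)/(-28) = -0.2143; T[4,4] = 0.
  T[0,:] = [+0.0000  +0.0769  +0.1154  +0.0385  -0.1923]
  T[1,:] = [+0.0811  +0.0000  +0.1622  -0.1622  -0.0270]
  T[2,:] = [+0.1622  +0.0541  +0.0000  -0.1081  +0.1081]
  T[3,:] = [-0.2609  +0.0435  -0.0435  +0.0000  -0.0870]
  T[4,:] = [-0.1071  +0.0357  -0.0714  -0.2143  +0.0000]
moduli |λ_i(T)| = 0.2520, 0.1817, 0.1817, 0.1286, 0.1286.
ρ(T) = max|λ| = 0.2520; 0.2520 < 1 ⇒ converges.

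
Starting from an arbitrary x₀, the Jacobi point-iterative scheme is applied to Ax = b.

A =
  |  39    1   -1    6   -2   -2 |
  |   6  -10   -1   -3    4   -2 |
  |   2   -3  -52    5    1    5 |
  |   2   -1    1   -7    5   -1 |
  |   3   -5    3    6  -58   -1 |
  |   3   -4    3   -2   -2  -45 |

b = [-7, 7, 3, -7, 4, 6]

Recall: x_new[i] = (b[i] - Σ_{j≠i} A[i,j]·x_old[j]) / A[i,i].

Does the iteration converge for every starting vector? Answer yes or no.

yes

Let D = diag(39, -10, -52, -7, -58, -45); L, U the strict triangles.
T_J = -D⁻¹(L+U): T[1,5] = -(-2)/(-10) = -0.2000; T[1,1] = 0.
  T[0,:] = [+0.0000  -0.0256  +0.0256  -0.1538  +0.0513  +0.0513]
  T[1,:] = [+0.6000  +0.0000  -0.1000  -0.3000  +0.4000  -0.2000]
  T[2,:] = [+0.0385  -0.0577  +0.0000  +0.0962  +0.0192  +0.0962]
  T[3,:] = [+0.2857  -0.1429  +0.1429  +0.0000  +0.7143  -0.1429]
  T[4,:] = [+0.0517  -0.0862  +0.0517  +0.1034  +0.0000  -0.0172]
  T[5,:] = [+0.0667  -0.0889  +0.0667  -0.0444  -0.0444  +0.0000]
|λ(T)| sorted: 0.4015, 0.2265, 0.1895, 0.1895, 0.1013, 0.0336.
ρ = 0.4015; 0.4015 < 1 ⇒ converges.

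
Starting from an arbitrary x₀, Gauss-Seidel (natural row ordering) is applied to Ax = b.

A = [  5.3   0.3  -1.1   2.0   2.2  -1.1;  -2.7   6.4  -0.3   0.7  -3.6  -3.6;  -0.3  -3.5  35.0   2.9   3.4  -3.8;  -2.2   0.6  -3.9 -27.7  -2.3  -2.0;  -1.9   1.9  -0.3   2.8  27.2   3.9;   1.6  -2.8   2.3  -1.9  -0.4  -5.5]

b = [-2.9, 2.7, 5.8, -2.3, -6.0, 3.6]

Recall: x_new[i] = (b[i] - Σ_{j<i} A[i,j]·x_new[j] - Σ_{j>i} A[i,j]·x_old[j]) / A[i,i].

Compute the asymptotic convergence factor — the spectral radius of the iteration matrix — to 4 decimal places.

Let D = diag(5.3, 6.4, 35, -27.7, 27.2, -5.5); L, U the strict triangles.
T_GS = -(D+L)⁻¹U: row 0 first, T[0,3] = -(2)/(5.3) = -0.3774; later rows by forward substitution.
  T[0,:] = [+0.0000  -0.0566  +0.2075  -0.3774  -0.4151  +0.2075]
  T[1,:] = [+0.0000  -0.0239  +0.1344  -0.2686  +0.3874  +0.6501]
  T[2,:] = [+0.0000  -0.0029  +0.0152  -0.1129  -0.0620  +0.1754]
  T[3,:] = [+0.0000  +0.0044  -0.0157  +0.0401  -0.0329  -0.0993]
  T[4,:] = [+0.0000  -0.0028  +0.0069  -0.0130  -0.0533  -0.1621]
  T[5,:] = [+0.0000  -0.0068  +0.0032  -0.0332  -0.3286  -0.1511]
eigenvalue magnitudes: 0.3355, 0.1215, 0.0593, 0.0292, 0.0108, 0.0000.
ρ(T) = max|λ| = 0.3355; 0.3355 < 1 ⇒ converges.

0.3355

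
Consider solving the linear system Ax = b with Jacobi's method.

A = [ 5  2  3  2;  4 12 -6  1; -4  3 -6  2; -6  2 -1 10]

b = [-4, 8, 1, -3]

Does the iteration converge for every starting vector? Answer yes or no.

Diagonal D = diag(5, 12, -6, 10); L, U strict lower/upper.
Jacobi: T = -D⁻¹(L+U), T[3,2] = -(-1)/(10) = +0.1000; T[3,3] = 0.
  T[0,:] = [+0.0000, -0.4000, -0.6000, -0.4000]
  T[1,:] = [-0.3333, +0.0000, +0.5000, -0.0833]
  T[2,:] = [-0.6667, +0.5000, +0.0000, +0.3333]
  T[3,:] = [+0.6000, -0.2000, +0.1000, +0.0000]
moduli |λ_i(T)| = 0.8317, 0.6457, 0.2673, 0.0813.
spectral radius ρ = 0.8317; 0.8317 < 1, so it converges for any x₀.

yes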